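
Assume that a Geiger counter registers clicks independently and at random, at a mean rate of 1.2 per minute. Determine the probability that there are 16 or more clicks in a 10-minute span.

0.1556

Over the interval, μ = 1.2 × 10 = 12 (a 10-minute span = 10 minutes).
P(N ≥ 16) = 1 − P(N ≤ 15) = 1 − Σ_{j=0}^{15} e^(−μ) μ^j/j! ≈ 0.1556.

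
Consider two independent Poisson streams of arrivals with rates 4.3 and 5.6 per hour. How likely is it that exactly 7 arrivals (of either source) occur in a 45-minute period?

Independent Poisson processes superpose: combined rate λ = 4.3 + 5.6 = 9.9 per hour.
Over the interval, μ = 9.9 × 0.75 = 7.425 (a 45-minute period = 0.75 hours).
P(N = 7) = e^(−7.425) · 7.425^7/7! ≈ 0.1472.

0.1472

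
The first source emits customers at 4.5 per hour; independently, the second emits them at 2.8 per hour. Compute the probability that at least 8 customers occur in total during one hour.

Independent Poisson processes superpose: combined rate λ = 4.5 + 2.8 = 7.3 per hour.
So μ = 7.3.
P(N ≥ 8) = 1 − P(N ≤ 7) ≈ 0.4459.

0.4459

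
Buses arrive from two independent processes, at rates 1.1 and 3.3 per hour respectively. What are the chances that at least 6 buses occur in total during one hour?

0.2801

Independent Poisson processes superpose: combined rate λ = 1.1 + 3.3 = 4.4 per hour.
So μ = 4.4.
P(N ≥ 6) = 1 − P(N ≤ 5) ≈ 0.2801.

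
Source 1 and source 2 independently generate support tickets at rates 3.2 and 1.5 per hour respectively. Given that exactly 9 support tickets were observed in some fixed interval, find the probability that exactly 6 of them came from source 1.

Given the total, each event is independently from source 1 with probability p = λ_1/(λ_1+λ_2) = 3.2/4.7 ≈ 0.6809.
So K ~ Binomial(9, 3.2/4.7): P(K = 6) = C(9,6) · (3.2/4.7)^6 · (1.5/4.7)^3 ≈ 0.2720.

0.2720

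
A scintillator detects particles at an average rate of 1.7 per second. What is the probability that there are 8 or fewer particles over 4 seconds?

0.7548

Over the interval, μ = 1.7 × 4 = 6.8 (4 seconds).
P(N ≤ 8) = Σ_{j=0}^{8} e^(−μ) μ^j/j! ≈ 0.7548.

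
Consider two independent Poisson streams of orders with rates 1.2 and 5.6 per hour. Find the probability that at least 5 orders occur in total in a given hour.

0.8080

Independent Poisson processes superpose: combined rate λ = 1.2 + 5.6 = 6.8 per hour.
So μ = 6.8.
P(N ≥ 5) = 1 − P(N ≤ 4) ≈ 0.8080.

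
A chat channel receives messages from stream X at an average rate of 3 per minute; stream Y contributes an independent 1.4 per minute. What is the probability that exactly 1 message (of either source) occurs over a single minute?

Independent Poisson processes superpose: combined rate λ = 3 + 1.4 = 4.4 per minute.
So μ = 4.4.
P(N = 1) = e^(−4.4) · 4.4^1/1! ≈ 0.0540.

0.0540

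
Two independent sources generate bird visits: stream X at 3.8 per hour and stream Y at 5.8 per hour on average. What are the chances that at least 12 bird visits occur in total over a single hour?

Independent Poisson processes superpose: combined rate λ = 3.8 + 5.8 = 9.6 per hour.
So μ = 9.6.
P(N ≥ 12) = 1 − P(N ≤ 11) ≈ 0.2588.

0.2588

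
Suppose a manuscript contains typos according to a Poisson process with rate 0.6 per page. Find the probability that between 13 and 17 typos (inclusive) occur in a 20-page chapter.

0.3611

Over the interval, μ = 0.6 × 20 = 12 (a 20-page chapter = 20 pages).
P(13 ≤ N ≤ 17) = Σ_{j=13}^{17} e^(−12) · 12^j/j! ≈ 0.3611.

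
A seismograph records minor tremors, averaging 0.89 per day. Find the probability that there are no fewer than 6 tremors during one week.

0.5905

Over the interval, μ = 0.89 × 7 = 6.23 (a week = 7 days).
P(N ≥ 6) = 1 − P(N ≤ 5) = 1 − Σ_{j=0}^{5} e^(−μ) μ^j/j! ≈ 0.5905.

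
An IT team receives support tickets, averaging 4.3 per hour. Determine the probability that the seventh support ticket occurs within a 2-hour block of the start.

Over the interval, μ = 4.3 × 2 = 8.6 (a 2-hour block = 2 hours).
The seventh arrival falls in the interval iff at least 7 events occur there: P(S_7 ≤ t) = P(N ≥ 7) = 1 − P(N ≤ 6) ≈ 0.7543.

0.7543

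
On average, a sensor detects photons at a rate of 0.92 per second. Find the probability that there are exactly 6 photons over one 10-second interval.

0.0851

Over the interval, μ = 0.92 × 10 = 9.2 (a 10-second interval = 10 seconds).
P(N = 6) = e^(−μ) μ^6/6! = e^(−9.2) · 9.2^6/720 ≈ 0.0851.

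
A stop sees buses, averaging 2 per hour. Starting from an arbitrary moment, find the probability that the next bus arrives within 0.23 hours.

Inter-arrival times are exponential with rate λ = 2 per hour.
P(T ≤ 0.23) = 1 − e^(−λt) = 1 − e^(−2 × 0.23) = 1 − e^(−0.46) ≈ 0.3687.

0.3687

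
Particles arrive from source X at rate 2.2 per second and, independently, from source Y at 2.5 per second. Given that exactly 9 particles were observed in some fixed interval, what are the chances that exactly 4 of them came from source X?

Given the total, each event is independently from source X with probability p = λ_X/(λ_X+λ_Y) = 2.2/4.7 ≈ 0.4681.
So K ~ Binomial(9, 2.2/4.7): P(K = 4) = C(9,4) · (2.2/4.7)^4 · (2.5/4.7)^5 ≈ 0.2576.

0.2576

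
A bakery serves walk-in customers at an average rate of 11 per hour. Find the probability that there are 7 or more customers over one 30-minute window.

Over the interval, μ = 11 × 0.5 = 5.5 (a 30-minute window = 0.5 hours).
P(N ≥ 7) = 1 − P(N ≤ 6) = 1 − Σ_{j=0}^{6} e^(−μ) μ^j/j! ≈ 0.3140.

0.3140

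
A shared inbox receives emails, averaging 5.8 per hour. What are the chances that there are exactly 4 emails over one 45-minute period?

0.1926

Over the interval, μ = 5.8 × 0.75 = 4.35 (a 45-minute period = 0.75 hours).
P(N = 4) = e^(−μ) μ^4/4! = e^(−4.35) · 4.35^4/24 ≈ 0.1926.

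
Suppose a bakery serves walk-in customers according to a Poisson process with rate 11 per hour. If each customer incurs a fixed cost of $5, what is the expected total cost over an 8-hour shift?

$440

E[N] = 11 × 8 = 88 (an 8-hour shift = 8 hours); E[cost] = 88 × $5 = $440.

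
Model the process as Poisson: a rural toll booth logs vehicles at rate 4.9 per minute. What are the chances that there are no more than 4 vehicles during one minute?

With mean μ = 4.9 per minute,
P(N ≤ 4) = Σ_{j=0}^{4} e^(−μ) μ^j/j! ≈ 0.4582.

0.4582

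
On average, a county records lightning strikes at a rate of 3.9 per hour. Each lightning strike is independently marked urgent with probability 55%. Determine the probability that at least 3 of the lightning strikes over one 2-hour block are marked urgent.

Thinning: the lightning strikes that are marked urgent themselves form a Poisson process with rate 0.55 × 3.9 = 2.145 per hour.
Over the interval, μ = 2.145 × 2 = 4.29 (a 2-hour block = 2 hours).
P(N ≥ 3) = 1 − P(N ≤ 2) ≈ 0.8014.

0.8014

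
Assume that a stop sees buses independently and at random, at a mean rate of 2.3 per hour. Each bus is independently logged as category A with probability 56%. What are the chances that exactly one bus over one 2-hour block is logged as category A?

Thinning: the buses that are logged as category A themselves form a Poisson process with rate 0.56 × 2.3 = 1.288 per hour.
Over the interval, μ = 1.288 × 2 = 2.576 (a 2-hour block = 2 hours).
P(N = 1) = e^(−2.576) · 2.576^1/1! ≈ 0.1960.

0.1960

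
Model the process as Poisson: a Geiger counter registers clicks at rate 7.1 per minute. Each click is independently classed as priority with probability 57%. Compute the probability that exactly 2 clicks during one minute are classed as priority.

0.1431

Thinning: the clicks that are classed as priority themselves form a Poisson process with rate 0.57 × 7.1 = 4.047 per minute.
So μ = 4.047.
P(N = 2) = e^(−4.047) · 4.047^2/2! ≈ 0.1431.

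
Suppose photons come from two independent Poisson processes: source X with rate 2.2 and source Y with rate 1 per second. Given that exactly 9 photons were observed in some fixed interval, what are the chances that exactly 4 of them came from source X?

0.0839

Given the total, each event is independently from source X with probability p = λ_X/(λ_X+λ_Y) = 2.2/3.2 = 0.6875.
So K ~ Binomial(9, 2.2/3.2): P(K = 4) = C(9,4) · (2.2/3.2)^4 · (1/3.2)^5 ≈ 0.0839.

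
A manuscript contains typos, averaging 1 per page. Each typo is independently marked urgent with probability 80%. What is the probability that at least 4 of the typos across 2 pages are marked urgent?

Thinning: the typos that are marked urgent themselves form a Poisson process with rate 0.8 × 1 = 0.8 per page.
Over the interval, μ = 0.8 × 2 = 1.6 (2 pages).
P(N ≥ 4) = 1 − P(N ≤ 3) ≈ 0.0788.

0.0788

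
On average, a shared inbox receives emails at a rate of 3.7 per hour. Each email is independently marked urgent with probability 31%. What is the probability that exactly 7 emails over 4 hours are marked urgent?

Thinning: the emails that are marked urgent themselves form a Poisson process with rate 0.31 × 3.7 = 1.147 per hour.
Over the interval, μ = 1.147 × 4 = 4.588 (4 hours).
P(N = 7) = e^(−4.588) · 4.588^7/7! ≈ 0.0864.

0.0864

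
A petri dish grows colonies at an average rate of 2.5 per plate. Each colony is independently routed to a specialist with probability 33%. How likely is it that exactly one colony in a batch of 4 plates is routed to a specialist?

Thinning: the colonies that are routed to a specialist themselves form a Poisson process with rate 0.33 × 2.5 = 0.825 per plate.
Over the interval, μ = 0.825 × 4 = 3.3 (a batch of 4 plates = 4 plates).
P(N = 1) = e^(−3.3) · 3.3^1/1! ≈ 0.1217.

0.1217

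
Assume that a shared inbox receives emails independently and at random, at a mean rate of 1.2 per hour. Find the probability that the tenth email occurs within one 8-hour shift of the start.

Over the interval, μ = 1.2 × 8 = 9.6 (an 8-hour shift = 8 hours).
The tenth arrival falls in the interval iff at least 10 events occur there: P(S_10 ≤ t) = P(N ≥ 10) = 1 − P(N ≤ 9) ≈ 0.4911.

0.4911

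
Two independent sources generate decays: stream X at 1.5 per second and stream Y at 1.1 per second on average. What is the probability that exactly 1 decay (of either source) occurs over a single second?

0.1931

Independent Poisson processes superpose: combined rate λ = 1.5 + 1.1 = 2.6 per second.
So μ = 2.6.
P(N = 1) = e^(−2.6) · 2.6^1/1! ≈ 0.1931.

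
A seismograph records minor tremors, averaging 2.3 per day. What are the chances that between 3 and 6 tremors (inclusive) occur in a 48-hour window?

Over the interval, μ = 2.3 × 2 = 4.6 (a 48-hour window = 2 days).
P(3 ≤ N ≤ 6) = Σ_{j=3}^{6} e^(−4.6) · 4.6^j/j! ≈ 0.6554.

0.6554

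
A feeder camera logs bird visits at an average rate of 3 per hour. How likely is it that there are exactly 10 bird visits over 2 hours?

Over the interval, μ = 3 × 2 = 6 (2 hours).
P(N = 10) = e^(−μ) μ^10/10! = e^(−6) · 6^10/3628800 ≈ 0.0413.

0.0413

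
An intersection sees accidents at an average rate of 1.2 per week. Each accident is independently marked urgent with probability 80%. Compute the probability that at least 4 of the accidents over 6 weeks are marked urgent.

0.8261

Thinning: the accidents that are marked urgent themselves form a Poisson process with rate 0.8 × 1.2 = 0.96 per week.
Over the interval, μ = 0.96 × 6 = 5.76 (6 weeks).
P(N ≥ 4) = 1 − P(N ≤ 3) ≈ 0.8261.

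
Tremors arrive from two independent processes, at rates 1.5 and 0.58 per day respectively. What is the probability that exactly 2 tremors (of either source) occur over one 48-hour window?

Independent Poisson processes superpose: combined rate λ = 1.5 + 0.58 = 2.08 per day.
Over the interval, μ = 2.08 × 2 = 4.16 (a 48-hour window = 2 days).
P(N = 2) = e^(−4.16) · 4.16^2/2! ≈ 0.1350.

0.1350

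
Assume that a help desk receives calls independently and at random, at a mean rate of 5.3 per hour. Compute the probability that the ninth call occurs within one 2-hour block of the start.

0.7306

Over the interval, μ = 5.3 × 2 = 10.6 (a 2-hour block = 2 hours).
The ninth arrival falls in the interval iff at least 9 events occur there: P(S_9 ≤ t) = P(N ≥ 9) = 1 − P(N ≤ 8) ≈ 0.7306.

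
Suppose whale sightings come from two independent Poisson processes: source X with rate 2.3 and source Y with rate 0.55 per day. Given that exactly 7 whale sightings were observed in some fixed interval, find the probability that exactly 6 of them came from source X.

Given the total, each event is independently from source X with probability p = λ_X/(λ_X+λ_Y) = 2.3/2.85 ≈ 0.8070.
So K ~ Binomial(7, 2.3/2.85): P(K = 6) = C(7,6) · (2.3/2.85)^6 · (0.55/2.85)^1 ≈ 0.3732.

0.3732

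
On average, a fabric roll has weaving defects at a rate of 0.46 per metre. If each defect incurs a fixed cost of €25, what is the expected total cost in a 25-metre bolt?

E[N] = 0.46 × 25 = 11.5 (a 25-metre bolt = 25 metres); E[cost] = 11.5 × €25 = €287.5.

€287.5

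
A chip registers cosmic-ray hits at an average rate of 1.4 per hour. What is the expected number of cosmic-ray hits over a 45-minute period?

E[N] = λt = 1.4 × 0.75 = 1.05 (a 45-minute period = 0.75 hours).

1.05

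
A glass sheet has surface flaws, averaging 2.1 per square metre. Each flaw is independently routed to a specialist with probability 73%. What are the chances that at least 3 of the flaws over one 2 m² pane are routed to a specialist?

0.5914

Thinning: the flaws that are routed to a specialist themselves form a Poisson process with rate 0.73 × 2.1 = 1.533 per square metre.
Over the interval, μ = 1.533 × 2 = 3.066 (a 2 m² pane = 2 square metres).
P(N ≥ 3) = 1 − P(N ≤ 2) ≈ 0.5914.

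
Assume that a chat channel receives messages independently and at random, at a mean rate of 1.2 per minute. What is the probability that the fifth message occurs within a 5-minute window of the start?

Over the interval, μ = 1.2 × 5 = 6 (a 5-minute window = 5 minutes).
The fifth arrival falls in the interval iff at least 5 events occur there: P(S_5 ≤ t) = P(N ≥ 5) = 1 − P(N ≤ 4) ≈ 0.7149.

0.7149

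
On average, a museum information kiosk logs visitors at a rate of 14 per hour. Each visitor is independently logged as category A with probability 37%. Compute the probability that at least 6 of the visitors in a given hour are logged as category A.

0.4156

Thinning: the visitors that are logged as category A themselves form a Poisson process with rate 0.37 × 14 = 5.18 per hour.
So μ = 5.18.
P(N ≥ 6) = 1 − P(N ≤ 5) ≈ 0.4156.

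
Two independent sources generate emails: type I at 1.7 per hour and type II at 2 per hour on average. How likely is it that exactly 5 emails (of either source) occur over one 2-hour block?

Independent Poisson processes superpose: combined rate λ = 1.7 + 2 = 3.7 per hour.
Over the interval, μ = 3.7 × 2 = 7.4 (a 2-hour block = 2 hours).
P(N = 5) = e^(−7.4) · 7.4^5/5! ≈ 0.1130.

0.1130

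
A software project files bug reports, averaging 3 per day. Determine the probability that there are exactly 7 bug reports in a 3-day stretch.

0.1171

Over the interval, μ = 3 × 3 = 9 (a 3-day stretch = 3 days).
P(N = 7) = e^(−μ) μ^7/7! = e^(−9) · 9^7/5040 ≈ 0.1171.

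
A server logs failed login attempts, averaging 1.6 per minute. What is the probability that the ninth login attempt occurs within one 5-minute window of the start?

0.4075

Over the interval, μ = 1.6 × 5 = 8 (a 5-minute window = 5 minutes).
The ninth arrival falls in the interval iff at least 9 events occur there: P(S_9 ≤ t) = P(N ≥ 9) = 1 − P(N ≤ 8) ≈ 0.4075.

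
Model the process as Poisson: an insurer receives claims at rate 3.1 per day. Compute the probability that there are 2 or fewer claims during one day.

0.4012

With mean μ = 3.1 per day,
P(N ≤ 2) = Σ_{j=0}^{2} e^(−μ) μ^j/j! ≈ 0.4012.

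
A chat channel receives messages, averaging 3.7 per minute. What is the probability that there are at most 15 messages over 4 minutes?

0.5886

Over the interval, μ = 3.7 × 4 = 14.8 (4 minutes).
P(N ≤ 15) = Σ_{j=0}^{15} e^(−μ) μ^j/j! ≈ 0.5886.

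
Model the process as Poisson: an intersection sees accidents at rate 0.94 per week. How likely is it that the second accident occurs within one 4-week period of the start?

Over the interval, μ = 0.94 × 4 = 3.76 (a 4-week period = 4 weeks).
The second arrival falls in the interval iff at least 2 events occur there: P(S_2 ≤ t) = P(N ≥ 2) = 1 − P(N ≤ 1) ≈ 0.8892.

0.8892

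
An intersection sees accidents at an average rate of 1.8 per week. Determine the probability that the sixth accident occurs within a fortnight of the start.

Over the interval, μ = 1.8 × 2 = 3.6 (a fortnight = 2 weeks).
The sixth arrival falls in the interval iff at least 6 events occur there: P(S_6 ≤ t) = P(N ≥ 6) = 1 − P(N ≤ 5) ≈ 0.1559.

0.1559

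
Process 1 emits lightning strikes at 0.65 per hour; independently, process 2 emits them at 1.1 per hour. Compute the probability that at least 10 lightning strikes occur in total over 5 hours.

0.3797

Independent Poisson processes superpose: combined rate λ = 0.65 + 1.1 = 1.75 per hour.
Over the interval, μ = 1.75 × 5 = 8.75 (5 hours).
P(N ≥ 10) = 1 − P(N ≤ 9) ≈ 0.3797.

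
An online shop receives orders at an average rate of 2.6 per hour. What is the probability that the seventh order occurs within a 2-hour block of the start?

0.2676

Over the interval, μ = 2.6 × 2 = 5.2 (a 2-hour block = 2 hours).
The seventh arrival falls in the interval iff at least 7 events occur there: P(S_7 ≤ t) = P(N ≥ 7) = 1 − P(N ≤ 6) ≈ 0.2676.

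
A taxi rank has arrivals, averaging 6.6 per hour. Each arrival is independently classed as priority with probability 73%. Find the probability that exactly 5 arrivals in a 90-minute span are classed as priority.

Thinning: the arrivals that are classed as priority themselves form a Poisson process with rate 0.73 × 6.6 = 4.818 per hour.
Over the interval, μ = 4.818 × 1.5 = 7.227 (a 90-minute span = 1.5 hours).
P(N = 5) = e^(−7.227) · 7.227^5/5! ≈ 0.1194.

0.1194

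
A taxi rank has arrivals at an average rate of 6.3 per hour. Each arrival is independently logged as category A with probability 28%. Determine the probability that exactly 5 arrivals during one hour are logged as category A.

0.0244

Thinning: the arrivals that are logged as category A themselves form a Poisson process with rate 0.28 × 6.3 = 1.764 per hour.
So μ = 1.764.
P(N = 5) = e^(−1.764) · 1.764^5/5! ≈ 0.0244.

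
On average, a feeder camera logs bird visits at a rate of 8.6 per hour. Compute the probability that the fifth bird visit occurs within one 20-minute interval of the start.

Over the interval, μ = 8.6 × 1/3 ≈ 2.86667 (a 20-minute interval = 1/3 hours).
The fifth arrival falls in the interval iff at least 5 events occur there: P(S_5 ≤ t) = P(N ≥ 5) = 1 − P(N ≤ 4) ≈ 0.1629.

0.1629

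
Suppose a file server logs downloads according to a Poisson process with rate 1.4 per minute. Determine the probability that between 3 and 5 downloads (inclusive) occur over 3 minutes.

0.5429

Over the interval, μ = 1.4 × 3 = 4.2 (3 minutes).
P(3 ≤ N ≤ 5) = Σ_{j=3}^{5} e^(−4.2) · 4.2^j/j! ≈ 0.5429.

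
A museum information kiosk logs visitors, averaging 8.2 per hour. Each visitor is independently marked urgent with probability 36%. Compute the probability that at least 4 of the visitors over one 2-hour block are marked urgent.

Thinning: the visitors that are marked urgent themselves form a Poisson process with rate 0.36 × 8.2 = 2.952 per hour.
Over the interval, μ = 2.952 × 2 = 5.904 (a 2-hour block = 2 hours).
P(N ≥ 4) = 1 − P(N ≤ 3) ≈ 0.8400.

0.8400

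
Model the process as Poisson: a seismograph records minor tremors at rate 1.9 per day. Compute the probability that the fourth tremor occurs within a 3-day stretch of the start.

Over the interval, μ = 1.9 × 3 = 5.7 (a 3-day stretch = 3 days).
The fourth arrival falls in the interval iff at least 4 events occur there: P(S_4 ≤ t) = P(N ≥ 4) = 1 − P(N ≤ 3) ≈ 0.8200.

0.8200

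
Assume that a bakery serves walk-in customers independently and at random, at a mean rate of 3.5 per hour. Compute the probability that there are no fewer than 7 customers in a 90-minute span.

Over the interval, μ = 3.5 × 1.5 = 5.25 (a 90-minute span = 1.5 hours).
P(N ≥ 7) = 1 − P(N ≤ 6) = 1 − Σ_{j=0}^{6} e^(−μ) μ^j/j! ≈ 0.2752.

0.2752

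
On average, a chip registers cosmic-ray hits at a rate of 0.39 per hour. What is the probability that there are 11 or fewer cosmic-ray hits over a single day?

0.7668

Over the interval, μ = 0.39 × 24 = 9.36 (a day = 24 hours).
P(N ≤ 11) = Σ_{j=0}^{11} e^(−μ) μ^j/j! ≈ 0.7668.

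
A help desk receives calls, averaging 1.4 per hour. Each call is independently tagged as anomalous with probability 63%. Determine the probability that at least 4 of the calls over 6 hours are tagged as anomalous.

0.7736

Thinning: the calls that are tagged as anomalous themselves form a Poisson process with rate 0.63 × 1.4 = 0.882 per hour.
Over the interval, μ = 0.882 × 6 = 5.292 (6 hours).
P(N ≥ 4) = 1 − P(N ≤ 3) ≈ 0.7736.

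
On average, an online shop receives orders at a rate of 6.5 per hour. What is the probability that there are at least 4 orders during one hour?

With mean μ = 6.5 per hour,
P(N ≥ 4) = 1 − P(N ≤ 3) = 1 − Σ_{j=0}^{3} e^(−μ) μ^j/j! ≈ 0.8882.

0.8882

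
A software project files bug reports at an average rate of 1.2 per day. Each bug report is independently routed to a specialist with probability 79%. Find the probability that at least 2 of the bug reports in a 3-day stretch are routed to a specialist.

Thinning: the bug reports that are routed to a specialist themselves form a Poisson process with rate 0.79 × 1.2 = 0.948 per day.
Over the interval, μ = 0.948 × 3 = 2.844 (a 3-day stretch = 3 days).
P(N ≥ 2) = 1 − P(N ≤ 1) ≈ 0.7763.

0.7763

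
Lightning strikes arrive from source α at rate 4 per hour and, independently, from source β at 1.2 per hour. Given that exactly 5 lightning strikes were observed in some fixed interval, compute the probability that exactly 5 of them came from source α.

Given the total, each event is independently from source α with probability p = λ_α/(λ_α+λ_β) = 4/5.2 ≈ 0.7692.
So K ~ Binomial(5, 4/5.2): P(K = 5) = C(5,5) · (4/5.2)^5 · (1.2/5.2)^0 ≈ 0.2693.

0.2693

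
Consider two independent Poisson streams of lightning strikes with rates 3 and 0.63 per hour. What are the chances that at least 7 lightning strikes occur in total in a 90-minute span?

Independent Poisson processes superpose: combined rate λ = 3 + 0.63 = 3.63 per hour.
Over the interval, μ = 3.63 × 1.5 = 5.445 (a 90-minute span = 1.5 hours).
P(N ≥ 7) = 1 − P(N ≤ 6) ≈ 0.3053.

0.3053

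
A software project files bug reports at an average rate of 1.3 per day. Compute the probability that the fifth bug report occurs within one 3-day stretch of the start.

0.3516

Over the interval, μ = 1.3 × 3 = 3.9 (a 3-day stretch = 3 days).
The fifth arrival falls in the interval iff at least 5 events occur there: P(S_5 ≤ t) = P(N ≥ 5) = 1 − P(N ≤ 4) ≈ 0.3516.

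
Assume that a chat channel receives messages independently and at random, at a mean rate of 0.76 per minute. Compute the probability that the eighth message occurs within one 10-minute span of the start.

Over the interval, μ = 0.76 × 10 = 7.6 (a 10-minute span = 10 minutes).
The eighth arrival falls in the interval iff at least 8 events occur there: P(S_8 ≤ t) = P(N ≥ 8) = 1 − P(N ≤ 7) ≈ 0.4900.

0.4900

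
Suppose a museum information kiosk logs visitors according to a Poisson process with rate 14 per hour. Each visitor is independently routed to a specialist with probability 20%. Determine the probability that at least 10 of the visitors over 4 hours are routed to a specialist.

0.6808

Thinning: the visitors that are routed to a specialist themselves form a Poisson process with rate 0.2 × 14 = 2.8 per hour.
Over the interval, μ = 2.8 × 4 = 11.2 (4 hours).
P(N ≥ 10) = 1 − P(N ≤ 9) ≈ 0.6808.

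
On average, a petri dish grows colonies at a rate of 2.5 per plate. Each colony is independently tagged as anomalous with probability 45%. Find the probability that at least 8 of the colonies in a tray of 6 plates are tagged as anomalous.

0.3641

Thinning: the colonies that are tagged as anomalous themselves form a Poisson process with rate 0.45 × 2.5 = 1.125 per plate.
Over the interval, μ = 1.125 × 6 = 6.75 (a tray of 6 plates = 6 plates).
P(N ≥ 8) = 1 − P(N ≤ 7) ≈ 0.3641.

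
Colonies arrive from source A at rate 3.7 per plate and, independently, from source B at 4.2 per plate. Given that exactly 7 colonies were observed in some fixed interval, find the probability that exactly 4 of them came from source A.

Given the total, each event is independently from source A with probability p = λ_A/(λ_A+λ_B) = 3.7/7.9 ≈ 0.4684.
So K ~ Binomial(7, 3.7/7.9): P(K = 4) = C(7,4) · (3.7/7.9)^4 · (4.2/7.9)^3 ≈ 0.2531.

0.2531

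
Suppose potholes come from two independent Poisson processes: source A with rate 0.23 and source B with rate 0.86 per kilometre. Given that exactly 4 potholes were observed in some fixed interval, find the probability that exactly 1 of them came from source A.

0.4146

Given the total, each event is independently from source A with probability p = λ_A/(λ_A+λ_B) = 0.23/1.09 ≈ 0.2110.
So K ~ Binomial(4, 0.23/1.09): P(K = 1) = C(4,1) · (0.23/1.09)^1 · (0.86/1.09)^3 ≈ 0.4146.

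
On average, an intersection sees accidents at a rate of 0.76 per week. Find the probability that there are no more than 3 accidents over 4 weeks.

0.6383

Over the interval, μ = 0.76 × 4 = 3.04 (4 weeks).
P(N ≤ 3) = Σ_{j=0}^{3} e^(−μ) μ^j/j! ≈ 0.6383.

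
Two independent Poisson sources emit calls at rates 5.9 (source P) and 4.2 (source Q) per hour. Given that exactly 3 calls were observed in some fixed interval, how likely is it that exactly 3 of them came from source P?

0.1993

Given the total, each event is independently from source P with probability p = λ_P/(λ_P+λ_Q) = 5.9/10.1 ≈ 0.5842.
So K ~ Binomial(3, 5.9/10.1): P(K = 3) = C(3,3) · (5.9/10.1)^3 · (4.2/10.1)^0 ≈ 0.1993.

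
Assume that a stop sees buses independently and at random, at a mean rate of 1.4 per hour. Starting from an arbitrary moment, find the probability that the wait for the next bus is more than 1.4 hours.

0.1409

The wait for the next event is exponential with rate λ = 1.4 per hour.
P(T > 1.4) = e^(−λt) = e^(−1.4 × 1.4) = e^(−1.96) ≈ 0.1409.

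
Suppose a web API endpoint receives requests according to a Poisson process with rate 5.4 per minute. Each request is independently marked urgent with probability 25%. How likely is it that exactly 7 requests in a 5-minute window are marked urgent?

Thinning: the requests that are marked urgent themselves form a Poisson process with rate 0.25 × 5.4 = 1.35 per minute.
Over the interval, μ = 1.35 × 5 = 6.75 (a 5-minute window = 5 minutes).
P(N = 7) = e^(−6.75) · 6.75^7/7! ≈ 0.1483.

0.1483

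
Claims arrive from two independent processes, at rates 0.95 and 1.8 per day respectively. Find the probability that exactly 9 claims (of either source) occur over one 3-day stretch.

0.1275

Independent Poisson processes superpose: combined rate λ = 0.95 + 1.8 = 2.75 per day.
Over the interval, μ = 2.75 × 3 = 8.25 (a 3-day stretch = 3 days).
P(N = 9) = e^(−8.25) · 8.25^9/9! ≈ 0.1275.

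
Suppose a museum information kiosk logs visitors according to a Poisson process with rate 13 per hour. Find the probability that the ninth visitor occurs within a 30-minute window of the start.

Over the interval, μ = 13 × 0.5 = 6.5 (a 30-minute window = 0.5 hours).
The ninth arrival falls in the interval iff at least 9 events occur there: P(S_9 ≤ t) = P(N ≥ 9) = 1 − P(N ≤ 8) ≈ 0.2084.

0.2084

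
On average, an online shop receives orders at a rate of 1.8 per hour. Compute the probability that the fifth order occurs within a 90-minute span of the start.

Over the interval, μ = 1.8 × 1.5 = 2.7 (a 90-minute span = 1.5 hours).
The fifth arrival falls in the interval iff at least 5 events occur there: P(S_5 ≤ t) = P(N ≥ 5) = 1 − P(N ≤ 4) ≈ 0.1371.

0.1371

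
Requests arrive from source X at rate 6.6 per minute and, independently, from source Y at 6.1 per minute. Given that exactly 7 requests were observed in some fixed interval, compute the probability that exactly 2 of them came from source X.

Given the total, each event is independently from source X with probability p = λ_X/(λ_X+λ_Y) = 6.6/12.7 ≈ 0.5197.
So K ~ Binomial(7, 6.6/12.7): P(K = 2) = C(7,2) · (6.6/12.7)^2 · (6.1/12.7)^5 ≈ 0.1450.

0.1450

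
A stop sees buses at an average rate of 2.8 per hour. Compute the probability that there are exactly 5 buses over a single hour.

0.0872

With mean μ = 2.8 per hour,
P(N = 5) = e^(−μ) μ^5/5! = e^(−2.8) · 2.8^5/120 ≈ 0.0872.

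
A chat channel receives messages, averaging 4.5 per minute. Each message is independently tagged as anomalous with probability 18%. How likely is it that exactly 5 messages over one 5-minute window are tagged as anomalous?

Thinning: the messages that are tagged as anomalous themselves form a Poisson process with rate 0.18 × 4.5 = 0.81 per minute.
Over the interval, μ = 0.81 × 5 = 4.05 (a 5-minute window = 5 minutes).
P(N = 5) = e^(−4.05) · 4.05^5/5! ≈ 0.1582.

0.1582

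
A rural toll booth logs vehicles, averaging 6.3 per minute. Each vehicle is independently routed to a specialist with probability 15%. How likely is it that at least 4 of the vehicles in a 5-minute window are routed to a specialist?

0.6942

Thinning: the vehicles that are routed to a specialist themselves form a Poisson process with rate 0.15 × 6.3 = 0.945 per minute.
Over the interval, μ = 0.945 × 5 = 4.725 (a 5-minute window = 5 minutes).
P(N ≥ 4) = 1 − P(N ≤ 3) ≈ 0.6942.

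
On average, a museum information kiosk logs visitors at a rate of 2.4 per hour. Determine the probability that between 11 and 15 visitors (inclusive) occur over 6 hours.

0.4786

Over the interval, μ = 2.4 × 6 = 14.4 (6 hours).
P(11 ≤ N ≤ 15) = Σ_{j=11}^{15} e^(−14.4) · 14.4^j/j! ≈ 0.4786.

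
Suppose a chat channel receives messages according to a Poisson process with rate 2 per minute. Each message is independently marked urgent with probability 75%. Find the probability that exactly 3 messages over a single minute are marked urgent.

0.1255

Thinning: the messages that are marked urgent themselves form a Poisson process with rate 0.75 × 2 = 1.5 per minute.
So μ = 1.5.
P(N = 3) = e^(−1.5) · 1.5^3/3! ≈ 0.1255.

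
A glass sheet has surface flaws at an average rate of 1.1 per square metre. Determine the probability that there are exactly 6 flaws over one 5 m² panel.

Over the interval, μ = 1.1 × 5 = 5.5 (a 5 m² panel = 5 square metres).
P(N = 6) = e^(−μ) μ^6/6! = e^(−5.5) · 5.5^6/720 ≈ 0.1571.

0.1571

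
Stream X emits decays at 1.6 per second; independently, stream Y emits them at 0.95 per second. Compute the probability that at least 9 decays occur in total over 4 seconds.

Independent Poisson processes superpose: combined rate λ = 1.6 + 0.95 = 2.55 per second.
Over the interval, μ = 2.55 × 4 = 10.2 (4 seconds).
P(N ≥ 9) = 1 − P(N ≤ 8) ≈ 0.6892.

0.6892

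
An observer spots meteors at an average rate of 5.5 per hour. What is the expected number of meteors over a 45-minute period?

4.125

E[N] = λt = 5.5 × 0.75 = 4.125 (a 45-minute period = 0.75 hours).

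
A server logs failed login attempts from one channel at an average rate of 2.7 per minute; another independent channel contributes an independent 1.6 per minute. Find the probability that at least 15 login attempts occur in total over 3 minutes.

Independent Poisson processes superpose: combined rate λ = 2.7 + 1.6 = 4.3 per minute.
Over the interval, μ = 4.3 × 3 = 12.9 (3 minutes).
P(N ≥ 15) = 1 − P(N ≤ 14) ≈ 0.3147.

0.3147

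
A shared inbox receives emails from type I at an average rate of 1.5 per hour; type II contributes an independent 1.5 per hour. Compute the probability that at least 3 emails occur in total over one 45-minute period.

Independent Poisson processes superpose: combined rate λ = 1.5 + 1.5 = 3 per hour.
Over the interval, μ = 3 × 0.75 = 2.25 (a 45-minute period = 0.75 hours).
P(N ≥ 3) = 1 − P(N ≤ 2) ≈ 0.3907.

0.3907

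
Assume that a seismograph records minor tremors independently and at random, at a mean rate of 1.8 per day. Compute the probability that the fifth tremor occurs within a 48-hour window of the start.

Over the interval, μ = 1.8 × 2 = 3.6 (a 48-hour window = 2 days).
The fifth arrival falls in the interval iff at least 5 events occur there: P(S_5 ≤ t) = P(N ≥ 5) = 1 − P(N ≤ 4) ≈ 0.2936.

0.2936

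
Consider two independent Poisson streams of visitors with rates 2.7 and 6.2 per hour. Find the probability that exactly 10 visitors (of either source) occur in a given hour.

Independent Poisson processes superpose: combined rate λ = 2.7 + 6.2 = 8.9 per hour.
So μ = 8.9.
P(N = 10) = e^(−8.9) · 8.9^10/10! ≈ 0.1172.

0.1172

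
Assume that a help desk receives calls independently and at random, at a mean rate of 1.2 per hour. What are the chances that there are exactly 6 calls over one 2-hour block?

0.0241

Over the interval, μ = 1.2 × 2 = 2.4 (a 2-hour block = 2 hours).
P(N = 6) = e^(−μ) μ^6/6! = e^(−2.4) · 2.4^6/720 ≈ 0.0241.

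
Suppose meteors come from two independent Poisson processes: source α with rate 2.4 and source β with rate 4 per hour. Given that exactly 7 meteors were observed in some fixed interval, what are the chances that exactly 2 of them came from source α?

0.2816

Given the total, each event is independently from source α with probability p = λ_α/(λ_α+λ_β) = 2.4/6.4 = 0.3750.
So K ~ Binomial(7, 2.4/6.4): P(K = 2) = C(7,2) · (2.4/6.4)^2 · (4/6.4)^5 ≈ 0.2816.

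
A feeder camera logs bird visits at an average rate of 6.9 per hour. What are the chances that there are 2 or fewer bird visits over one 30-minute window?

Over the interval, μ = 6.9 × 0.5 = 3.45 (a 30-minute window = 0.5 hours).
P(N ≤ 2) = Σ_{j=0}^{2} e^(−μ) μ^j/j! ≈ 0.3302.

0.3302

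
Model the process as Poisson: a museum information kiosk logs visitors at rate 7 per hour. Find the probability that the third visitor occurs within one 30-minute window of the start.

Over the interval, μ = 7 × 0.5 = 3.5 (a 30-minute window = 0.5 hours).
The third arrival falls in the interval iff at least 3 events occur there: P(S_3 ≤ t) = P(N ≥ 3) = 1 − P(N ≤ 2) ≈ 0.6792.

0.6792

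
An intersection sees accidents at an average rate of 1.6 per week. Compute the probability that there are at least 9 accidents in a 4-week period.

Over the interval, μ = 1.6 × 4 = 6.4 (a 4-week period = 4 weeks).
P(N ≥ 9) = 1 − P(N ≤ 8) = 1 − Σ_{j=0}^{8} e^(−μ) μ^j/j! ≈ 0.1967.

0.1967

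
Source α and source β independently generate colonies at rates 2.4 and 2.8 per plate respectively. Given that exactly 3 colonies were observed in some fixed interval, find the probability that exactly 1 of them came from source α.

0.4015

Given the total, each event is independently from source α with probability p = λ_α/(λ_α+λ_β) = 2.4/5.2 ≈ 0.4615.
So K ~ Binomial(3, 2.4/5.2): P(K = 1) = C(3,1) · (2.4/5.2)^1 · (2.8/5.2)^2 ≈ 0.4015.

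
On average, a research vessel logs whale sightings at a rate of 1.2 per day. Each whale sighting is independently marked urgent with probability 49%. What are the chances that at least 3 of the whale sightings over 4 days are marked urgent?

Thinning: the whale sightings that are marked urgent themselves form a Poisson process with rate 0.49 × 1.2 = 0.588 per day.
Over the interval, μ = 0.588 × 4 = 2.352 (4 days).
P(N ≥ 3) = 1 − P(N ≤ 2) ≈ 0.4177.

0.4177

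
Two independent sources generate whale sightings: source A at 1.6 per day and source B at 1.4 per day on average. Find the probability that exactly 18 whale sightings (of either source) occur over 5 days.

Independent Poisson processes superpose: combined rate λ = 1.6 + 1.4 = 3 per day.
Over the interval, μ = 3 × 5 = 15 (5 days).
P(N = 18) = e^(−15) · 15^18/18! ≈ 0.0706.

0.0706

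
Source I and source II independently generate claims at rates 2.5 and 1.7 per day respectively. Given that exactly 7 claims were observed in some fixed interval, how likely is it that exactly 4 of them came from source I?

0.2914

Given the total, each event is independently from source I with probability p = λ_I/(λ_I+λ_II) = 2.5/4.2 ≈ 0.5952.
So K ~ Binomial(7, 2.5/4.2): P(K = 4) = C(7,4) · (2.5/4.2)^4 · (1.7/4.2)^3 ≈ 0.2914.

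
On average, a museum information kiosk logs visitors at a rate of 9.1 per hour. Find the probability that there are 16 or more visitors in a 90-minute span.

Over the interval, μ = 9.1 × 1.5 = 13.65 (a 90-minute span = 1.5 hours).
P(N ≥ 16) = 1 − P(N ≤ 15) = 1 − Σ_{j=0}^{15} e^(−μ) μ^j/j! ≈ 0.2965.

0.2965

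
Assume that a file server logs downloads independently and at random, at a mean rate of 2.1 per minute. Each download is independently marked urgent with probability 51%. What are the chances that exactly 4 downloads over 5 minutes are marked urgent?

0.1619

Thinning: the downloads that are marked urgent themselves form a Poisson process with rate 0.51 × 2.1 = 1.071 per minute.
Over the interval, μ = 1.071 × 5 = 5.355 (5 minutes).
P(N = 4) = e^(−5.355) · 5.355^4/4! ≈ 0.1619.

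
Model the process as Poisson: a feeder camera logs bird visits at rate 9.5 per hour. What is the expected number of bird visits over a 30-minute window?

E[N] = λt = 9.5 × 0.5 = 4.75 (a 30-minute window = 0.5 hours).

4.75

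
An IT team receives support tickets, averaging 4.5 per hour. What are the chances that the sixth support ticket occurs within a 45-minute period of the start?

0.1263

Over the interval, μ = 4.5 × 0.75 = 3.375 (a 45-minute period = 0.75 hours).
The sixth arrival falls in the interval iff at least 6 events occur there: P(S_6 ≤ t) = P(N ≥ 6) = 1 − P(N ≤ 5) ≈ 0.1263.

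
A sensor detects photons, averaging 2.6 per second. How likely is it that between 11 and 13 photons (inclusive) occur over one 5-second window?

0.3214

Over the interval, μ = 2.6 × 5 = 13 (a 5-second window = 5 seconds).
P(11 ≤ N ≤ 13) = Σ_{j=11}^{13} e^(−13) · 13^j/j! ≈ 0.3214.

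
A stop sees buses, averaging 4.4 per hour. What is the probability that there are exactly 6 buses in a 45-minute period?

Over the interval, μ = 4.4 × 0.75 = 3.3 (a 45-minute period = 0.75 hours).
P(N = 6) = e^(−μ) μ^6/6! = e^(−3.3) · 3.3^6/720 ≈ 0.0662.

0.0662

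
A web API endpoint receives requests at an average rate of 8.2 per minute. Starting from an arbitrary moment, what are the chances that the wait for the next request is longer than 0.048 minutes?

0.6746

The wait for the next event is exponential with rate λ = 8.2 per minute.
P(T > 0.048) = e^(−λt) = e^(−8.2 × 0.048) = e^(−0.3936) ≈ 0.6746.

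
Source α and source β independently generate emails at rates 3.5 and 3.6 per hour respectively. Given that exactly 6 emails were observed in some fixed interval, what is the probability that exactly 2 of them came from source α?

0.2409

Given the total, each event is independently from source α with probability p = λ_α/(λ_α+λ_β) = 3.5/7.1 ≈ 0.4930.
So K ~ Binomial(6, 3.5/7.1): P(K = 2) = C(6,2) · (3.5/7.1)^2 · (3.6/7.1)^4 ≈ 0.2409.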